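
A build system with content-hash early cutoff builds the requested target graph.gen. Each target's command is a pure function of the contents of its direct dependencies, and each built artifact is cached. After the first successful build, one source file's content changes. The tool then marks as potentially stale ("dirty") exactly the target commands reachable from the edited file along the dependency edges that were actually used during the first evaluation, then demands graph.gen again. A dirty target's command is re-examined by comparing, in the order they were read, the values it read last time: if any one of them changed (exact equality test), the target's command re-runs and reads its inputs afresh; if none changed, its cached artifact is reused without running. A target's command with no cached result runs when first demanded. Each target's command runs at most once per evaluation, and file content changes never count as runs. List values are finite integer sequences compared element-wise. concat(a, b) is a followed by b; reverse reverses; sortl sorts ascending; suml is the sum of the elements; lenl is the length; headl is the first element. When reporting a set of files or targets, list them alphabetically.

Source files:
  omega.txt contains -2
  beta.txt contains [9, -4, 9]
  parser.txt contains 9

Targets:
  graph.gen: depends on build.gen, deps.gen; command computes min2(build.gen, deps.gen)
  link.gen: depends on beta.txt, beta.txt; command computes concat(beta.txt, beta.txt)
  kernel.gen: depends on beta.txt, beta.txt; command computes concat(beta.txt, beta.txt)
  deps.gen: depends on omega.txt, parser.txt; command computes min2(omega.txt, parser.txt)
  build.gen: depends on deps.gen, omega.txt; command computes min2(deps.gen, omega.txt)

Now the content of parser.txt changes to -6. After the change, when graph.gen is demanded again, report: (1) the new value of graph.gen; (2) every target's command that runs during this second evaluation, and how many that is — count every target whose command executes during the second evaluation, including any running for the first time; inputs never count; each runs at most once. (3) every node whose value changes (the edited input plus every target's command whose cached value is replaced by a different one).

New value of graph.gen: -6.
Target commands that run: build.gen, deps.gen, graph.gen — 3 in total.
Values that change: build.gen, deps.gen, graph.gen, parser.txt.

First evaluation (everything demanded from the output):
  deps.gen = min2(-2, 9) = -2
  build.gen = min2(-2, -2) = -2
  graph.gen = min2(-2, -2) = -2

Propagation after the edit:
  deps.gen: runs — parser.txt 9->-6; result -6.
  build.gen: runs — deps.gen -2->-6; result -6.
  graph.gen: runs — build.gen -2->-6; deps.gen -2->-6; result -6.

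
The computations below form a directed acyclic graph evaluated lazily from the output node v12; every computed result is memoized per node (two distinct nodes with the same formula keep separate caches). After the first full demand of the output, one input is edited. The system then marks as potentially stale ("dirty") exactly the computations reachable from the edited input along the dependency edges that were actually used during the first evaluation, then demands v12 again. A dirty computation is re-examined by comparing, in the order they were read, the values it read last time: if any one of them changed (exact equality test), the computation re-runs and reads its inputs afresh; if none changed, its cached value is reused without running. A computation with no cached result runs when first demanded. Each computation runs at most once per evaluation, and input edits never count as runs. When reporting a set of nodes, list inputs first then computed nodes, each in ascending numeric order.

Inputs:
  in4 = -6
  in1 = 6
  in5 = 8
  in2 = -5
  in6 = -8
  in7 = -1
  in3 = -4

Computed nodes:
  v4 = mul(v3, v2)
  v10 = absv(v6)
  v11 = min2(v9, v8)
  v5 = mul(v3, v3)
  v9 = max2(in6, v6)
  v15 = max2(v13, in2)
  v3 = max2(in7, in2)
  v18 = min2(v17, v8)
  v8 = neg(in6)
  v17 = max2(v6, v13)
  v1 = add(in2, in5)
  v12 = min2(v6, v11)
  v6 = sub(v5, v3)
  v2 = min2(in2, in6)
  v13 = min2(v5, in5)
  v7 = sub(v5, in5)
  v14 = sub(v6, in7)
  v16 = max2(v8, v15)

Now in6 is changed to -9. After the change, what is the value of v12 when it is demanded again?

First demand of the output computes:
  v3 = max2(-1, -5) = -1
  v5 = mul(-1, -1) = 1
  v6 = sub(1, -1) = 2
  v8 = neg(-8) = 8
  v9 = max2(-8, 2) = 2
  v11 = min2(2, 8) = 2
  v12 = min2(2, 2) = 2

After the edit, cleaning proceeds:
  v8: a read changed (in6 -8->-9) — executes, giving 9.
  v9: a read changed (in6 -8->-9) — executes, giving 2 — identical to its old value.
  v11: a read changed (v8 8->9) — executes, giving 2 — identical to its old value.
  v12: dirty, but its reads are unchanged (v6 unchanged, v11 unchanged); cached 2 stands.

Note where the cutoff bites: v12 is checked, finds nothing changed, and keeps its cache.

Demanding v12 again yields 2.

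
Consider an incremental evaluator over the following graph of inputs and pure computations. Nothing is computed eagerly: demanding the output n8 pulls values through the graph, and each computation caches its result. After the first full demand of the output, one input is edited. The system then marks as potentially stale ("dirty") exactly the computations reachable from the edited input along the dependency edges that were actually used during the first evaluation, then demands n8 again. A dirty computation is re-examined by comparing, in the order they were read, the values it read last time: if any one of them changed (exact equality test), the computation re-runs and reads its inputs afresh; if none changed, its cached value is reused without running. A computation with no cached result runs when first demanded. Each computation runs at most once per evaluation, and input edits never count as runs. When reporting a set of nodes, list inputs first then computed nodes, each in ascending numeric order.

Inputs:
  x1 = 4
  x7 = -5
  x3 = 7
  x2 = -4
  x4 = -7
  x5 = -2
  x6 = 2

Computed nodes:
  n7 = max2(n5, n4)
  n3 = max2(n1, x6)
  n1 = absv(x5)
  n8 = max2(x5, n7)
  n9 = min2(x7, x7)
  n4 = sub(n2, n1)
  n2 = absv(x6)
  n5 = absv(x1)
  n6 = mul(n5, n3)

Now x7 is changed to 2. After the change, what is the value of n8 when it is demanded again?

n8 now evaluates to 4.
The important point: nothing the output needs ever reads x7, so the edit is invisible to it.

Initial pass — values computed on the first demand:
  n1 = absv(-2) = 2
  n2 = absv(2) = 2
  n4 = sub(2, 2) = 0
  n5 = absv(4) = 4
  n7 = max2(4, 0) = 4
  n8 = max2(-2, 4) = 4

Second demand — change propagation:
  no demanded computation ever read x7, so the edit dirties nothing and nothing runs.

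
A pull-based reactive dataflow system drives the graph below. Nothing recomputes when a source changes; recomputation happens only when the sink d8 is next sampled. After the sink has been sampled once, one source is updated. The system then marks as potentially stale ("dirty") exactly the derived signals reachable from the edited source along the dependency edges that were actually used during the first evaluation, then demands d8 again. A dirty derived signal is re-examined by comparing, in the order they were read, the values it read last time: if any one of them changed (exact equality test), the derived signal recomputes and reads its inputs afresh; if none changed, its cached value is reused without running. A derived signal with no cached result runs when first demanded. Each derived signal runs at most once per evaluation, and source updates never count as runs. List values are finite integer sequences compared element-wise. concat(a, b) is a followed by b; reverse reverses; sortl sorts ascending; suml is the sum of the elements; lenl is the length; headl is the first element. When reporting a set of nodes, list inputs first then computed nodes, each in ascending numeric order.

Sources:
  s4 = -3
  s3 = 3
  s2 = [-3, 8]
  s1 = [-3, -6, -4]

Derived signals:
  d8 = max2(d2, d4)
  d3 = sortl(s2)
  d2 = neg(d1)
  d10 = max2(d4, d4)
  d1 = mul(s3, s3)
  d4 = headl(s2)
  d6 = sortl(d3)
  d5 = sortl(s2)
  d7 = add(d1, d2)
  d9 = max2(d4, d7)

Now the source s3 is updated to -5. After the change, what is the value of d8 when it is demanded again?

New value of d8: -3.

First evaluation (everything demanded from the output):
  d1 = mul(3, 3) = 9
  d2 = neg(9) = -9
  d4 = headl([-3, 8]) = -3
  d8 = max2(-9, -3) = -3

Propagation after the edit:
  d1: runs — s3 3->-5; s3 3->-5; result 25.
  d2: runs — d1 9->25; result -25.
  d8: runs — d2 -9->-25; result -3 (same value as before).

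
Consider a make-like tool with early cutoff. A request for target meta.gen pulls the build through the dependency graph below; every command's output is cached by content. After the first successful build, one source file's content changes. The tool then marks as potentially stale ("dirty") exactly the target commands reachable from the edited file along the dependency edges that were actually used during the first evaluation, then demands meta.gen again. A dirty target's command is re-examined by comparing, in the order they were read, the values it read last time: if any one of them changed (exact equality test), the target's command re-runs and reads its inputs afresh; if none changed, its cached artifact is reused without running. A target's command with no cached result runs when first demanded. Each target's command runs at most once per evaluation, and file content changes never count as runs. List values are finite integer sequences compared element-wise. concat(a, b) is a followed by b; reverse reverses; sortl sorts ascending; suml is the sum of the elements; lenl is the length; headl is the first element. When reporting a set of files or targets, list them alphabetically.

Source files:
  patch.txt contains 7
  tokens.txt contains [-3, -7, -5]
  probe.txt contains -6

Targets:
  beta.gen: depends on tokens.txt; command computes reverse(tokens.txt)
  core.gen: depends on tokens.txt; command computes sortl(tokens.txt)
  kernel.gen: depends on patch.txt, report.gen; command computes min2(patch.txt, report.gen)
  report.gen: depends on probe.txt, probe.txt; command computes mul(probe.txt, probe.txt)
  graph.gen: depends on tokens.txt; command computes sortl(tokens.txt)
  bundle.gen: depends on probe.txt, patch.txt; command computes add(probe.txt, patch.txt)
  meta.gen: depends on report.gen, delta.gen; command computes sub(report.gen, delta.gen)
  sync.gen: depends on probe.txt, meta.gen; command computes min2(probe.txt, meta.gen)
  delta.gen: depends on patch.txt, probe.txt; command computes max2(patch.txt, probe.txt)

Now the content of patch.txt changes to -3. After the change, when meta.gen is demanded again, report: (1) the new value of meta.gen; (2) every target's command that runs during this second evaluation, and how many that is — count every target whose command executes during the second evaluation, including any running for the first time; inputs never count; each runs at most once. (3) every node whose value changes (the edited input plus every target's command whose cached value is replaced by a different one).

Demanding meta.gen again yields 39.
2 target commands run: delta.gen, meta.gen.
The nodes whose values change: delta.gen, meta.gen, patch.txt.

First demand of the output computes:
  delta.gen = max2(7, -6) = 7
  report.gen = mul(-6, -6) = 36
  meta.gen = sub(36, 7) = 29

After the edit, cleaning proceeds:
  delta.gen: a read changed (patch.txt 7->-3) — executes, giving -3.
  meta.gen: a read changed (delta.gen 7->-3) — executes, giving 39.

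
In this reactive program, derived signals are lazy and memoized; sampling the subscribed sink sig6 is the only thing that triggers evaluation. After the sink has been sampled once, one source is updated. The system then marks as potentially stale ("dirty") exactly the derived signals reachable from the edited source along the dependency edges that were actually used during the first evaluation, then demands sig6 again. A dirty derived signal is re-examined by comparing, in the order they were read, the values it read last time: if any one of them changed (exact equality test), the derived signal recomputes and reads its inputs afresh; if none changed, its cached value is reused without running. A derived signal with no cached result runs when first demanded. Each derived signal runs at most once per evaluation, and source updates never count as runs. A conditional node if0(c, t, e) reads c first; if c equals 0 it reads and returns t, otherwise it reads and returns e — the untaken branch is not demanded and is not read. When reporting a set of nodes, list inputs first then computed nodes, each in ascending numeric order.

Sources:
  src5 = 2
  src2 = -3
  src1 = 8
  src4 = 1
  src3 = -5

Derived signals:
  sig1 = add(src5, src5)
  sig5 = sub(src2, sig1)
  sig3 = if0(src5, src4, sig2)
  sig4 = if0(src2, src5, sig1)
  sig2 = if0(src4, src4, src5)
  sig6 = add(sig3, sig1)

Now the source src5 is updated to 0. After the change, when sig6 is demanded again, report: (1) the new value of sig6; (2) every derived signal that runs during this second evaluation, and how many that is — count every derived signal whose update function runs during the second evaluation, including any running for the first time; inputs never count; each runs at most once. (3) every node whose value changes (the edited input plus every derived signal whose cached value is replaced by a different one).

First demand of the output computes:
  sig1 = add(2, 2) = 4
  sig2 = if0(src4=1 -> else branch src5) = 2
  sig3 = if0(src5=2 -> else branch sig2) = 2
  sig6 = add(2, 4) = 6

After the edit, cleaning proceeds:
  sig1: a read changed (src5 2->0; src5 2->0) — executes, giving 0.
  sig2: stays stale; no demand reaches it after the flip.
  sig3: a read changed (src5 2->0) — executes, giving 1.
  sig6: a read changed (sig3 2->1; sig1 4->0) — executes, giving 1.

Note the branch switch — demand abandons sig2, which is never re-examined.

Demanding sig6 again yields 1.
3 derived signals run: sig1, sig3, sig6.
The nodes whose values change: src5, sig1, sig3, sig6.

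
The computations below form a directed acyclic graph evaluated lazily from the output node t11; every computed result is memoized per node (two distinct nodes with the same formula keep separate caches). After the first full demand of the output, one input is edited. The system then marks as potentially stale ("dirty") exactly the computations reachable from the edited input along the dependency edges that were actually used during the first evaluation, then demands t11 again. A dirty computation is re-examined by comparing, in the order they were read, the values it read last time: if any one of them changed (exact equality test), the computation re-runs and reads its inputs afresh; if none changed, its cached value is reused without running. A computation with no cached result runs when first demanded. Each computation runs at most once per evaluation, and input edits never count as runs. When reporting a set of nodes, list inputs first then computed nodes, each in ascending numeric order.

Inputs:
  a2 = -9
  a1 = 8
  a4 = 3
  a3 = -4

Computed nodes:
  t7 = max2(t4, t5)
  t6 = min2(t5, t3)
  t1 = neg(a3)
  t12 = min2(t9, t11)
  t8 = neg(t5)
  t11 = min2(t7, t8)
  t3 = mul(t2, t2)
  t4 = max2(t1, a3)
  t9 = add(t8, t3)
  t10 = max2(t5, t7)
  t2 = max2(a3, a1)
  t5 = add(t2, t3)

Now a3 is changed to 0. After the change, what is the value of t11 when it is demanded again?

First demand of the output computes:
  t1 = neg(-4) = 4
  t2 = max2(-4, 8) = 8
  t3 = mul(8, 8) = 64
  t4 = max2(4, -4) = 4
  t5 = add(8, 64) = 72
  t7 = max2(4, 72) = 72
  t8 = neg(72) = -72
  t11 = min2(72, -72) = -72

After the edit, cleaning proceeds:
  t1: a read changed (a3 -4->0) — executes, giving 0.
  t2: a read changed (a3 -4->0) — executes, giving 8 — identical to its old value.
  t3: dirty, but its reads are unchanged (t2 unchanged, t2 unchanged); cached 64 stands.
  t4: a read changed (t1 4->0; a3 -4->0) — executes, giving 0.
  t5: dirty, but its reads are unchanged (t2 unchanged, t3 unchanged); cached 72 stands.
  t7: a read changed (t4 4->0) — executes, giving 72 — identical to its old value.
  t8: dirty, but its reads are unchanged (t5 unchanged); cached -72 stands.
  t11: dirty, but its reads are unchanged (t7 unchanged, t8 unchanged); cached -72 stands.

Note where the cutoff bites: t3 is checked, finds nothing changed, and keeps its cache.

Demanding t11 again yields -72.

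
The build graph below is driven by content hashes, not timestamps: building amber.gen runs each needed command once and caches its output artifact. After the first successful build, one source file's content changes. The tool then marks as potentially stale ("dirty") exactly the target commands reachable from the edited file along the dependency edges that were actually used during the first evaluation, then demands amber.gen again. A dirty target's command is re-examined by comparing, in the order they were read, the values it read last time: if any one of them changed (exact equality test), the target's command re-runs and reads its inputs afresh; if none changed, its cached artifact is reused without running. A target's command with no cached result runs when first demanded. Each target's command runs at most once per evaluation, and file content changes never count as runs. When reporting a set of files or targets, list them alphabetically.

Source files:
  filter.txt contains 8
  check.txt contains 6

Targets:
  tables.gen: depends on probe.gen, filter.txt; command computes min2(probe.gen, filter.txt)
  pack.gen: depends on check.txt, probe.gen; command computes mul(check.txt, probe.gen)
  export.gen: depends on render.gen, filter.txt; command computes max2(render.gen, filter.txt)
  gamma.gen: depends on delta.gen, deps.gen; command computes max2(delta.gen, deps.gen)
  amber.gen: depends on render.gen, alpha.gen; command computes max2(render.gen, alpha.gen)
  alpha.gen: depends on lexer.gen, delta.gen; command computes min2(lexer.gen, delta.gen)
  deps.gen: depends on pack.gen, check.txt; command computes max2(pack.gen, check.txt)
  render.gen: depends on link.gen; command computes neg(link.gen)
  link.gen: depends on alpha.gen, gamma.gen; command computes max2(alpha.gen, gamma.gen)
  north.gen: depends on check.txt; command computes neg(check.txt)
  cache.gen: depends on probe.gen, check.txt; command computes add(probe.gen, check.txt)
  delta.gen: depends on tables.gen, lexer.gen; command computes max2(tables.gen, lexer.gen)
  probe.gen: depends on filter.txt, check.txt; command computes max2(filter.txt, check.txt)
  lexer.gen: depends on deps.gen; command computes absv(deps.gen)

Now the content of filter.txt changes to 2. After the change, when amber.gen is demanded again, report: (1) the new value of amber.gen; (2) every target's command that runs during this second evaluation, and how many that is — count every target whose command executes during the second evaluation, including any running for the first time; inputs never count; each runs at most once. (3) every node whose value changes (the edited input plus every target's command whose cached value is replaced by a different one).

amber.gen now evaluates to 36.
Run set: alpha.gen, amber.gen, delta.gen, deps.gen, gamma.gen, lexer.gen, link.gen, pack.gen, probe.gen, render.gen, tables.gen (11 run).
Changed values: alpha.gen, amber.gen, delta.gen, deps.gen, filter.txt, gamma.gen, lexer.gen, link.gen, pack.gen, probe.gen, render.gen, tables.gen.

Initial pass — values computed on the first demand:
  probe.gen = max2(8, 6) = 8
  pack.gen = mul(6, 8) = 48
  deps.gen = max2(48, 6) = 48
  lexer.gen = absv(48) = 48
  tables.gen = min2(8, 8) = 8
  delta.gen = max2(8, 48) = 48
  alpha.gen = min2(48, 48) = 48
  gamma.gen = max2(48, 48) = 48
  link.gen = max2(48, 48) = 48
  render.gen = neg(48) = -48
  amber.gen = max2(-48, 48) = 48

Second demand — change propagation:
  probe.gen: re-runs because filter.txt 8->2; new result 6.
  pack.gen: re-runs because probe.gen 8->6; new result 36.
  deps.gen: re-runs because pack.gen 48->36; new result 36.
  lexer.gen: re-runs because deps.gen 48->36; new result 36.
  tables.gen: re-runs because probe.gen 8->6; filter.txt 8->2; new result 2.
  delta.gen: re-runs because tables.gen 8->2; lexer.gen 48->36; new result 36.
  alpha.gen: re-runs because lexer.gen 48->36; delta.gen 48->36; new result 36.
  gamma.gen: re-runs because delta.gen 48->36; deps.gen 48->36; new result 36.
  link.gen: re-runs because alpha.gen 48->36; gamma.gen 48->36; new result 36.
  render.gen: re-runs because link.gen 48->36; new result -36.
  amber.gen: re-runs because render.gen -48->-36; alpha.gen 48->36; new result 36.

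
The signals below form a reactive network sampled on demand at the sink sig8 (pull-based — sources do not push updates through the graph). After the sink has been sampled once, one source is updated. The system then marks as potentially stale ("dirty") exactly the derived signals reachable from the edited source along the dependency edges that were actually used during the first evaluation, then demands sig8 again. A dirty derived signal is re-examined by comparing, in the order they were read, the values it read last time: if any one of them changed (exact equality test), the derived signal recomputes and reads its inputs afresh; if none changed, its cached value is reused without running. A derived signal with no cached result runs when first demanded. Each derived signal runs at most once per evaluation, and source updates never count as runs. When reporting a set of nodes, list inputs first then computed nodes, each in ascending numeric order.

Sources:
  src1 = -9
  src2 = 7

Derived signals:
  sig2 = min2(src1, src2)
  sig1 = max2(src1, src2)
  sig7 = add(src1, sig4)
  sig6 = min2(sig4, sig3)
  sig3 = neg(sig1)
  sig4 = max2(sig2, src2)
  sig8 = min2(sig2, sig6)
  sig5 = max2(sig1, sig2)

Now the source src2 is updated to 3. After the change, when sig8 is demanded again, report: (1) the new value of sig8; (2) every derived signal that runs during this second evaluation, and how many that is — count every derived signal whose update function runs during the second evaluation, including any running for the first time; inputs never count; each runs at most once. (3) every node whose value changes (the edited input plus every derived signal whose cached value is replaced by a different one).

sig8 now evaluates to -9.
Run set: sig1, sig2, sig3, sig4, sig6, sig8 (6 run).
Changed values: src2, sig1, sig3, sig4, sig6.

Initial pass — values computed on the first demand:
  sig1 = max2(-9, 7) = 7
  sig2 = min2(-9, 7) = -9
  sig3 = neg(7) = -7
  sig4 = max2(-9, 7) = 7
  sig6 = min2(7, -7) = -7
  sig8 = min2(-9, -7) = -9

Second demand — change propagation:
  sig1: re-runs because src2 7->3; new result 3.
  sig2: re-runs because src2 7->3; new result -9 (unchanged).
  sig3: re-runs because sig1 7->3; new result -3.
  sig4: re-runs because src2 7->3; new result 3.
  sig6: re-runs because sig4 7->3; sig3 -7->-3; new result -3.
  sig8: re-runs because sig6 -7->-3; new result -9 (unchanged).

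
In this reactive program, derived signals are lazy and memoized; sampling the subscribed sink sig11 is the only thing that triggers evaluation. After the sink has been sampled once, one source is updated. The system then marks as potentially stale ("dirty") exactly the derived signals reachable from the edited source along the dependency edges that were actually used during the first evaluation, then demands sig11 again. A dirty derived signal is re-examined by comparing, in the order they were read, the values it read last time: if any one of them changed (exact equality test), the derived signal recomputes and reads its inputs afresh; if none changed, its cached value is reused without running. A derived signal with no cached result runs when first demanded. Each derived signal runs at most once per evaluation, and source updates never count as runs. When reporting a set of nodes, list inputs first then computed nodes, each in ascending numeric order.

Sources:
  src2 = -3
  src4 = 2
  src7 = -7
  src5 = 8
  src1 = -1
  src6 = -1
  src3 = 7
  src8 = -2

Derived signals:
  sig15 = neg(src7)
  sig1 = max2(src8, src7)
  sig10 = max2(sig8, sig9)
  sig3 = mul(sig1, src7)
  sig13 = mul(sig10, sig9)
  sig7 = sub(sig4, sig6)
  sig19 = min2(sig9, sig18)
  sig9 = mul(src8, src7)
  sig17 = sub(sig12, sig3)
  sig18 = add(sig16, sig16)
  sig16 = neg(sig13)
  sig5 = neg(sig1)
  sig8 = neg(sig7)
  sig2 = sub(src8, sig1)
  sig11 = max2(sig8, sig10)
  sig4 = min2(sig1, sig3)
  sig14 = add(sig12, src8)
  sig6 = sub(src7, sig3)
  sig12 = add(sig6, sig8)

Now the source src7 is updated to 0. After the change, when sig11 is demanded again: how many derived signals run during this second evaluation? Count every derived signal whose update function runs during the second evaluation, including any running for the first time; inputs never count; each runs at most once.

9 derived signals run: sig1, sig3, sig4, sig6, sig7, sig8, sig9, sig10, sig11.

First demand of the output computes:
  sig1 = max2(-2, -7) = -2
  sig3 = mul(-2, -7) = 14
  sig4 = min2(-2, 14) = -2
  sig6 = sub(-7, 14) = -21
  sig7 = sub(-2, -21) = 19
  sig8 = neg(19) = -19
  sig9 = mul(-2, -7) = 14
  sig10 = max2(-19, 14) = 14
  sig11 = max2(-19, 14) = 14

After the edit, cleaning proceeds:
  sig1: a read changed (src7 -7->0) — executes, giving 0.
  sig3: a read changed (sig1 -2->0; src7 -7->0) — executes, giving 0.
  sig4: a read changed (sig1 -2->0; sig3 14->0) — executes, giving 0.
  sig6: a read changed (src7 -7->0; sig3 14->0) — executes, giving 0.
  sig7: a read changed (sig4 -2->0; sig6 -21->0) — executes, giving 0.
  sig8: a read changed (sig7 19->0) — executes, giving 0.
  sig9: a read changed (src7 -7->0) — executes, giving 0.
  sig10: a read changed (sig8 -19->0; sig9 14->0) — executes, giving 0.
  sig11: a read changed (sig8 -19->0; sig10 14->0) — executes, giving 0.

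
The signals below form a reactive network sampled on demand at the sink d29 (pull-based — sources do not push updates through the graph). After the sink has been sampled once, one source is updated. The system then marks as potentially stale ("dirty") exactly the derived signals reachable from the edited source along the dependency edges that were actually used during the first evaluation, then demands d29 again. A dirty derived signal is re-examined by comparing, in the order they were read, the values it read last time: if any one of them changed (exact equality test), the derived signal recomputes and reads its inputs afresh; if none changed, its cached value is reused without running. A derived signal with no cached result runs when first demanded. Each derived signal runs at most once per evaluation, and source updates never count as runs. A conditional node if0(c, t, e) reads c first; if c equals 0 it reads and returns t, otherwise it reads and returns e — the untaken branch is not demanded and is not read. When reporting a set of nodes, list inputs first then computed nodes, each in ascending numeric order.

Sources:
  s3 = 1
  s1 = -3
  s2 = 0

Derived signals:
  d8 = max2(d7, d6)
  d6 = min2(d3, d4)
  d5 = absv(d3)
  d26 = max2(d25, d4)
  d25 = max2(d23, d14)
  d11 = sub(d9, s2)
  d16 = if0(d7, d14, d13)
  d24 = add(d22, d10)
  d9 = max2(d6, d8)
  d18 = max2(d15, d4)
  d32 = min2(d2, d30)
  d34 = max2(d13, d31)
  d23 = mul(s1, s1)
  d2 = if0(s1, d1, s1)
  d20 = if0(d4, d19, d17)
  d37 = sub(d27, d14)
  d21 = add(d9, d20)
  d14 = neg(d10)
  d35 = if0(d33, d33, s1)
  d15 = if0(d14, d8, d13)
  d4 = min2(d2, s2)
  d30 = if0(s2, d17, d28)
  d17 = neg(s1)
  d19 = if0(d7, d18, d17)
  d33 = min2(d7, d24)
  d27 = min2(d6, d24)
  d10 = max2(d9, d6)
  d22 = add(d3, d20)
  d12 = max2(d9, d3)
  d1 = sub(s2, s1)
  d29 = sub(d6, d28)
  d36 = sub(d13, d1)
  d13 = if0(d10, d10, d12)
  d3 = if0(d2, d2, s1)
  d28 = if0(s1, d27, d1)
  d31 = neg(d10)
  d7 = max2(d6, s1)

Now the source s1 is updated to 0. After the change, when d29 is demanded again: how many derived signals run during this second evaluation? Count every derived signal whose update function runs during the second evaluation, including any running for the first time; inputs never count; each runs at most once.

Run set: d1, d2, d3, d4, d6, d7, d8, d9, d10, d14, d15, d18, d19, d20, d22, d24, d27, d28, d29 (19 run).
The important point: the flipped condition pulls in fresh nodes; d7, d8, d9, d10, d14, d15, d18, d19, d20, d22, d24, d27 run for the first time.

Initial pass — values computed on the first demand:
  d1 = sub(0, -3) = 3
  d2 = if0(s1=-3 -> else branch s1) = -3
  d3 = if0(d2=-3 -> else branch s1) = -3
  d4 = min2(-3, 0) = -3
  d6 = min2(-3, -3) = -3
  d28 = if0(s1=-3 -> else branch d1) = 3
  d29 = sub(-3, 3) = -6

Second demand — change propagation:
  d1: re-runs because s1 -3->0; new result 0.
  d2: re-runs because s1 -3->0; s1 -3->0; new result 0.
  d3: re-runs because d2 -3->0; s1 -3->0; new result 0.
  d4: re-runs because d2 -3->0; new result 0.
  d6: re-runs because d3 -3->0; d4 -3->0; new result 0.
  d7: newly demanded (no cache) — executes and yields 0.
  d8: newly demanded (no cache) — executes and yields 0.
  d9: newly demanded (no cache) — executes and yields 0.
  d10: newly demanded (no cache) — executes and yields 0.
  d14: newly demanded (no cache) — executes and yields 0.
  d15: newly demanded (no cache) — executes and yields 0.
  d18: newly demanded (no cache) — executes and yields 0.
  d19: newly demanded (no cache) — executes and yields 0.
  d20: newly demanded (no cache) — executes and yields 0.
  d22: newly demanded (no cache) — executes and yields 0.
  d24: newly demanded (no cache) — executes and yields 0.
  d27: newly demanded (no cache) — executes and yields 0.
  d28: re-runs because s1 -3->0; d1 3->0; new result 0.
  d29: re-runs because d6 -3->0; d28 3->0; new result 0.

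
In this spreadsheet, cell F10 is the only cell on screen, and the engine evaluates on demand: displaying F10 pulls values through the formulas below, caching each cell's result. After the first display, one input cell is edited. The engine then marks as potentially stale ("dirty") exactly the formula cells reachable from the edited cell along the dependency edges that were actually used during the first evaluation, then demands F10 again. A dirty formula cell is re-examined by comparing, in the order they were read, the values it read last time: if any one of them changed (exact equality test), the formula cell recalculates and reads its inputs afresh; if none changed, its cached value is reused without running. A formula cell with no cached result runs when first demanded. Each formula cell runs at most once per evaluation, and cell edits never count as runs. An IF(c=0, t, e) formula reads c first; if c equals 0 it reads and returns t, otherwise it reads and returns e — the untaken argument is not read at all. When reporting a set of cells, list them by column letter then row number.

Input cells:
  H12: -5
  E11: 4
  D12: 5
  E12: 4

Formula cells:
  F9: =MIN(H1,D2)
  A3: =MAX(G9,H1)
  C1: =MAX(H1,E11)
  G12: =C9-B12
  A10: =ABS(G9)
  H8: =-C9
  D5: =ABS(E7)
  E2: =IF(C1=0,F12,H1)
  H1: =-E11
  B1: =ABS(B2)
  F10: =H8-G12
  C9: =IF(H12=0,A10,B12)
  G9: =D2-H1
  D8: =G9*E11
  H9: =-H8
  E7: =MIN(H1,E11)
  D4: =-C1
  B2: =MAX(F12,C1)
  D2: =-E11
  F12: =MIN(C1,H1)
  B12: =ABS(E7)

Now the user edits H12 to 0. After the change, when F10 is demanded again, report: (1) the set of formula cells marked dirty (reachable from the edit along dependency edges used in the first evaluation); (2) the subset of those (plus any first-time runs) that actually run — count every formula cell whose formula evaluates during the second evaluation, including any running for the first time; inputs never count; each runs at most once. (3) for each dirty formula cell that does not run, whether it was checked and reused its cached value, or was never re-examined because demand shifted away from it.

Initial pass — values computed on the first demand:
  H1 = -(4) = -4
  E7 = MIN(-4, 4) = -4
  B12 = ABS(-4) = 4
  C9 = IF(H12=0: H12=-5 -> else branch B12) = 4
  G12 = 4 - 4 = 0
  H8 = -(4) = -4
  F10 = -4 - 0 = -4

Second demand — change propagation:
  D2: newly demanded (no cache) — executes and yields -4.
  G9: newly demanded (no cache) — executes and yields 0.
  A10: newly demanded (no cache) — executes and yields 0.
  C9: re-runs because H12 -5->0; new result 0.
  G12: re-runs because C9 4->0; new result -4.
  H8: re-runs because C9 4->0; new result 0.
  F10: re-runs because H8 -4->0; G12 0->-4; new result 4.

The important point: the flipped condition pulls in fresh nodes; A10, D2, G9 run for the first time.

Dirty set: C9, F10, G12, H8.
Run set: A10, C9, D2, F10, G9, G12, H8 (7 run).
All dirty formula cells ended up running.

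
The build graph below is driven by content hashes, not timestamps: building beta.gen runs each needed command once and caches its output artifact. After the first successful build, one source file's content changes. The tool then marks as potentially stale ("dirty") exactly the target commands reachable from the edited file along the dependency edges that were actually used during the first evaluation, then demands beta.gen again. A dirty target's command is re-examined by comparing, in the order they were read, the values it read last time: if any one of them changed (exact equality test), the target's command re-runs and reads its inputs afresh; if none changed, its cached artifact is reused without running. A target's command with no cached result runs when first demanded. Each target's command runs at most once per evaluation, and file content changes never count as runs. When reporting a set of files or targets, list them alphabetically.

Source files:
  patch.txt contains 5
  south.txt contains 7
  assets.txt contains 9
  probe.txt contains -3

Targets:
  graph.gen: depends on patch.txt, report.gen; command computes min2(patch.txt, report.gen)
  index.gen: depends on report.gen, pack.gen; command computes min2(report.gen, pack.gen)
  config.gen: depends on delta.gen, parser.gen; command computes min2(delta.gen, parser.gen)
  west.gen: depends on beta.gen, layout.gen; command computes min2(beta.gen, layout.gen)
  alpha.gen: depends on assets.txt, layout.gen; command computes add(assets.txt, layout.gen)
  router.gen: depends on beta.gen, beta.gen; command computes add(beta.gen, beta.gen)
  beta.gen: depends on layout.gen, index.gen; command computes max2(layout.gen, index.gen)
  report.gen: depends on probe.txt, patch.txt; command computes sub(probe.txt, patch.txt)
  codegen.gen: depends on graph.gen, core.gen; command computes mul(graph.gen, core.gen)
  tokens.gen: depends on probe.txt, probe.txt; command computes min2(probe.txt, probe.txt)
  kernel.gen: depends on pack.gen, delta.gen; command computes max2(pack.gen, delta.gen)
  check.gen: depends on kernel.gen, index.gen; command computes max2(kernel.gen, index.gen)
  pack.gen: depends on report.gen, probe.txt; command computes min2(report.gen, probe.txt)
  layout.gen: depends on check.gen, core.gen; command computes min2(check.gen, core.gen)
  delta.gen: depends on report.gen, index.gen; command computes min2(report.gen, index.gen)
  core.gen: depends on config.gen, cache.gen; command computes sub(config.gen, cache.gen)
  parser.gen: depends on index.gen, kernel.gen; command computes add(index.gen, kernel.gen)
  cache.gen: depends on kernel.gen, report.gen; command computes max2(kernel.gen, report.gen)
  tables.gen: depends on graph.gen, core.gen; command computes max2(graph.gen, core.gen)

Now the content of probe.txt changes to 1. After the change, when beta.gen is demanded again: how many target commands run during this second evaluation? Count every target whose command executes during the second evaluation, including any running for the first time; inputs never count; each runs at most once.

Run set: beta.gen, cache.gen, check.gen, config.gen, core.gen, delta.gen, index.gen, kernel.gen, layout.gen, pack.gen, parser.gen, report.gen (12 run).

Initial pass — values computed on the first demand:
  report.gen = sub(-3, 5) = -8
  pack.gen = min2(-8, -3) = -8
  index.gen = min2(-8, -8) = -8
  delta.gen = min2(-8, -8) = -8
  kernel.gen = max2(-8, -8) = -8
  cache.gen = max2(-8, -8) = -8
  check.gen = max2(-8, -8) = -8
  parser.gen = add(-8, -8) = -16
  config.gen = min2(-8, -16) = -16
  core.gen = sub(-16, -8) = -8
  layout.gen = min2(-8, -8) = -8
  beta.gen = max2(-8, -8) = -8

Second demand — change propagation:
  report.gen: re-runs because probe.txt -3->1; new result -4.
  pack.gen: re-runs because report.gen -8->-4; probe.txt -3->1; new result -4.
  index.gen: re-runs because report.gen -8->-4; pack.gen -8->-4; new result -4.
  delta.gen: re-runs because report.gen -8->-4; index.gen -8->-4; new result -4.
  kernel.gen: re-runs because pack.gen -8->-4; delta.gen -8->-4; new result -4.
  cache.gen: re-runs because kernel.gen -8->-4; report.gen -8->-4; new result -4.
  check.gen: re-runs because kernel.gen -8->-4; index.gen -8->-4; new result -4.
  parser.gen: re-runs because index.gen -8->-4; kernel.gen -8->-4; new result -8.
  config.gen: re-runs because delta.gen -8->-4; parser.gen -16->-8; new result -8.
  core.gen: re-runs because config.gen -16->-8; cache.gen -8->-4; new result -4.
  layout.gen: re-runs because check.gen -8->-4; core.gen -8->-4; new result -4.
  beta.gen: re-runs because layout.gen -8->-4; index.gen -8->-4; new result -4.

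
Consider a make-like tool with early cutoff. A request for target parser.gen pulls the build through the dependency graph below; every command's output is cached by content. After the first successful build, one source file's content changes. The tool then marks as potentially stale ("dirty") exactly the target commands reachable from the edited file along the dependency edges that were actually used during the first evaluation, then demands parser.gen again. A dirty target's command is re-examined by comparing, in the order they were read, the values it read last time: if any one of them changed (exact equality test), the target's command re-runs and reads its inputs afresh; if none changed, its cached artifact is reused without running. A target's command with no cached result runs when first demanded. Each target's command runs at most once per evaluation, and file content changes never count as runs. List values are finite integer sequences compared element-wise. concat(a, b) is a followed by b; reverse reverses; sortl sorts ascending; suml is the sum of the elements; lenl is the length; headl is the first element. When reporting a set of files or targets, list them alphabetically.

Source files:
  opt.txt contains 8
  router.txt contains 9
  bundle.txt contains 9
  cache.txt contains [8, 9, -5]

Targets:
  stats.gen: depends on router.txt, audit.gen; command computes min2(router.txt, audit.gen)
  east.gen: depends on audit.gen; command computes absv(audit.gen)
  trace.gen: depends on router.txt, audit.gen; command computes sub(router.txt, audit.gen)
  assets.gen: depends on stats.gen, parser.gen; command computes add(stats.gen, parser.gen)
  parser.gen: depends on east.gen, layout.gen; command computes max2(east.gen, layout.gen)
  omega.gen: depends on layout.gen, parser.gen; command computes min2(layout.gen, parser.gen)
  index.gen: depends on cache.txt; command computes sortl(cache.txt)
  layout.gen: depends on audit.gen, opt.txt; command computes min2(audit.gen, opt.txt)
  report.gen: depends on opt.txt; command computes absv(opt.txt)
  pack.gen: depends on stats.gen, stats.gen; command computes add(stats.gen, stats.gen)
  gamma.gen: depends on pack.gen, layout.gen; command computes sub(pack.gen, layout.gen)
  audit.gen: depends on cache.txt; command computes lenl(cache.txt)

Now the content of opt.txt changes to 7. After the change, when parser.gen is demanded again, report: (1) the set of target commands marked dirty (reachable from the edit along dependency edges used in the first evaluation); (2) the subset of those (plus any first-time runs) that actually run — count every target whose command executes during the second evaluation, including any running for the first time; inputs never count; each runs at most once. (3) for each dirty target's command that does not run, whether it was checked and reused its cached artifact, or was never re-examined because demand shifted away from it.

First demand of the output computes:
  audit.gen = lenl([8, 9, -5]) = 3
  east.gen = absv(3) = 3
  layout.gen = min2(3, 8) = 3
  parser.gen = max2(3, 3) = 3

After the edit, cleaning proceeds:
  layout.gen: a read changed (opt.txt 8->7) — executes, giving 3 — identical to its old value.
  parser.gen: dirty, but its reads are unchanged (east.gen unchanged, layout.gen unchanged); cached 3 stands.

Note the absorption at layout.gen: it re-runs yet its value is the same, leaving the output's value untouched.

The edit dirties: layout.gen, parser.gen.
1 target commands run: layout.gen.
Cache hits after checking: parser.gen.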